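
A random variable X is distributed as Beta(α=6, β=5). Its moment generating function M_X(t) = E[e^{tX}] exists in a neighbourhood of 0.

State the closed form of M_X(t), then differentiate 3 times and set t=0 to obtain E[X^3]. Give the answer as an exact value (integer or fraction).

M_X(t) = ₁F₁(6; 11; t)
dM/dt = 6*₁F₁(7; 12; t)/11
d^2M/dt^2 = 7*₁F₁(8; 13; t)/22
d^3M/dt^3 = 28*₁F₁(9; 14; t)/143

E[X^3] = d^3M/dt^3 |_{t=0} = 28/143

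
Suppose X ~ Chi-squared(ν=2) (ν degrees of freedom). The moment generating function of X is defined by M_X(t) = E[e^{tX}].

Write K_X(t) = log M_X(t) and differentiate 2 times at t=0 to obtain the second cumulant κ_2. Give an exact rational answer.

M_X(t) = 1/(1 - 2*t)
K_X(t) = log M_X(t) = -log(1 - 2*t)
K^(2)(t) = 4/(4*t^2 - 4*t + 1)

κ_2 = K^(2)(0) = 4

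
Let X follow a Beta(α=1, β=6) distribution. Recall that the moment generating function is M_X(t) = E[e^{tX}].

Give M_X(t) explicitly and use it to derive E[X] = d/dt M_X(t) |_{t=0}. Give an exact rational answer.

E[X] = D[M](0) = 1/7

M_X(t) = ₁F₁(1; 7; t)
D[M](t) = ₁F₁(2; 8; t)/7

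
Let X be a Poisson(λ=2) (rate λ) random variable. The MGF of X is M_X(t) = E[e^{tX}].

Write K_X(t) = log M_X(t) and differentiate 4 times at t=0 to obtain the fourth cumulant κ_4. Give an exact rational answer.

M_X(t) = e^(2*e^(t) - 2)
K_X(t) = log M_X(t) = 2*e^(t) - 2
K′(t) = 2*e^(t)
K′′(t) = 2*e^(t)
K′′′(t) = 2*e^(t)
K′′′′(t) = 2*e^(t)

κ_4 = K′′′′(0) = 2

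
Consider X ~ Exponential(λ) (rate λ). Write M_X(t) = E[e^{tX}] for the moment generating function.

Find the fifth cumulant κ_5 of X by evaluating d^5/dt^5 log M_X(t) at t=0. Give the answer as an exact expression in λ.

κ_5 = K′′′′′(0) = 24/λ^5

M_X(t) = λ/(λ - t)
K_X(t) = log M_X(t) = log(λ) - log(λ - t)
K′(t) = -1/(-λ + t)
K′′(t) = 1/(λ^2 - 2*λ*t + t^2)
K′′′(t) = -2/(-λ^3 + 3*λ^2*t - 3*λ*t^2 + t^3)
K′′′′(t) = 6/(λ^4 - 4*λ^3*t + 6*λ^2*t^2 - 4*λ*t^3 + t^4)
K′′′′′(t) = -24/(-λ^5 + 5*λ^4*t - 10*λ^3*t^2 + 10*λ^2*t^3 - 5*λ*t^4 + t^5)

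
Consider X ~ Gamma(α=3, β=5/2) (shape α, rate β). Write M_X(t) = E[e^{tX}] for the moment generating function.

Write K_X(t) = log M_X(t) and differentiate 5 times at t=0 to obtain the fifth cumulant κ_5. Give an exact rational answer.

M_X(t) = 125/(8*(5/2 - t)^3)
K_X(t) = log M_X(t) = -3*log(5/2 - t) - 3*log(2) + 3*log(5)
K′(t) = -6/(2*t - 5)
K′′(t) = 12/(4*t^2 - 20*t + 25)
K′′′(t) = -48/(8*t^3 - 60*t^2 + 150*t - 125)
K′′′′(t) = 288/(16*t^4 - 160*t^3 + 600*t^2 - 1000*t + 625)
K′′′′′(t) = -2304/(32*t^5 - 400*t^4 + 2000*t^3 - 5000*t^2 + 6250*t - 3125)

κ_5 = K′′′′′(0) = 2304/3125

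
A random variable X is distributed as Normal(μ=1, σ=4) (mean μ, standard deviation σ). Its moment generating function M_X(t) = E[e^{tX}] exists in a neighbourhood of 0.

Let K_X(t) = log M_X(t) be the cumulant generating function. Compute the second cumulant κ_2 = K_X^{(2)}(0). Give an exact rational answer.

κ_2 = K^(2)(0) = 16

M_X(t) = e^(8*t^2 + t)
K_X(t) = log M_X(t) = 8*t^2 + t
K^(2)(t) = 16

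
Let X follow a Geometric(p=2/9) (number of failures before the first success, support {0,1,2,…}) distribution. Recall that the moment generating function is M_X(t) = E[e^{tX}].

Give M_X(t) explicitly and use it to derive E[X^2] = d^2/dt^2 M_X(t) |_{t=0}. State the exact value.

M_X(t) = 2/(9*(1 - 7*e^(t)/9))
dM/dt = 14*e^(t)/(49*e^(2*t) - 126*e^(t) + 81)
d^2M/dt^2 = (-98*e^(2*t) - 126*e^(t))/(343*e^(3*t) - 1323*e^(2*t) + 1701*e^(t) - 729)

E[X^2] = d^2M/dt^2 |_{t=0} = 28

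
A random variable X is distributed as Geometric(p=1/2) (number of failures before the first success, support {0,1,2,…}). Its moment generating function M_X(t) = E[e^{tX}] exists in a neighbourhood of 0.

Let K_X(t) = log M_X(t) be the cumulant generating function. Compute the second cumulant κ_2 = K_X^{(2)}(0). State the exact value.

κ_2 = K′′(0) = 2

M_X(t) = 1/(2*(1 - e^(t)/2))
K_X(t) = log M_X(t) = -log(1 - e^(t)/2) - log(2)
K′(t) = -e^(t)/(e^(t) - 2)
K′′(t) = 2*e^(t)/(e^(2*t) - 4*e^(t) + 4)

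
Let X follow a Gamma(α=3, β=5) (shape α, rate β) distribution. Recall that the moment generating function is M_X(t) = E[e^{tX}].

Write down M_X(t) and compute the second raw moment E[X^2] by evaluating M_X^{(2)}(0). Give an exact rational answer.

M_X(t) = 125/(5 - t)^3
M^(2)(t) = -1500/(t^5 - 25*t^4 + 250*t^3 - 1250*t^2 + 3125*t - 3125)

E[X^2] = M^(2)(0) = 12/25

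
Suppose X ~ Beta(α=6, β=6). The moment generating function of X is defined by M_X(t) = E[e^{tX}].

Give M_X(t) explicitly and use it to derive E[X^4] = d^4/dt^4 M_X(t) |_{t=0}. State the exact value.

E[X^4] = M′′′′(0) = 6/65

M_X(t) = ₁F₁(6; 12; t)
M′(t) = ₁F₁(7; 13; t)/2
M′′(t) = 7*₁F₁(8; 14; t)/26
M′′′(t) = 2*₁F₁(9; 15; t)/13
M′′′′(t) = 6*₁F₁(10; 16; t)/65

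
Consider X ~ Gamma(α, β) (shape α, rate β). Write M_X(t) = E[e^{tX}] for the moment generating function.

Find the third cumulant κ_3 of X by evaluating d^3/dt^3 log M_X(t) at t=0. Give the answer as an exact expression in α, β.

κ_3 = D^3[K](0) = 2*α/β^3

M_X(t) = (β/(β - t))^α
K_X(t) = log M_X(t) = α*(log(β) - log(β - t))
D^3[K](t) = -2*α/(-β^3 + 3*β^2*t - 3*β*t^2 + t^3)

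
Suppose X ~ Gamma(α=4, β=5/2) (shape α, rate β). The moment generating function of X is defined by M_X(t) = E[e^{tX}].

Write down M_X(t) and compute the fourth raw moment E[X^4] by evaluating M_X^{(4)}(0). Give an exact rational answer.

E[X^4] = d^4M/dt^4 |_{t=0} = 2688/125

M_X(t) = 625/(16*(5/2 - t)^4)
dM/dt = -5000/(32*t^5 - 400*t^4 + 2000*t^3 - 5000*t^2 + 6250*t - 3125)
d^2M/dt^2 = 50000/(64*t^6 - 960*t^5 + 6000*t^4 - 20000*t^3 + 37500*t^2 - 37500*t + 15625)
d^3M/dt^3 = -600000/(128*t^7 - 2240*t^6 + 16800*t^5 - 70000*t^4 + 175000*t^3 - 262500*t^2 + 218750*t - 78125)
d^4M/dt^4 = 8400000/(256*t^8 - 5120*t^7 + 44800*t^6 - 224000*t^5 + 700000*t^4 - 1400000*t^3 + 1750000*t^2 - 1250000*t + 390625)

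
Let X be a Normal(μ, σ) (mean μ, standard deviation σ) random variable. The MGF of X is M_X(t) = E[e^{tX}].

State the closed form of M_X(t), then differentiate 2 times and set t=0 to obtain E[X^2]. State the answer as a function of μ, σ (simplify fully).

M_X(t) = e^(μ*t + σ^2*t^2/2)
M′(t) = μ*e^(μ*t)*e^(σ^2*t^2/2) + σ^2*t*e^(μ*t)*e^(σ^2*t^2/2)
M′′(t) = μ^2*e^(μ*t)*e^(σ^2*t^2/2) + 2*μ*σ^2*t*e^(μ*t)*e^(σ^2*t^2/2) + σ^4*t^2*e^(μ*t)*e^(σ^2*t^2/2) + σ^2*e^(μ*t)*e^(σ^2*t^2/2)

E[X^2] = M′′(0) = μ^2 + σ^2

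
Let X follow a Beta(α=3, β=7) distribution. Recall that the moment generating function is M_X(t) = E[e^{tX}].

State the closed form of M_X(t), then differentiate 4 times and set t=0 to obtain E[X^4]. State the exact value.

E[X^4] = M′′′′(0) = 3/143

M_X(t) = ₁F₁(3; 10; t)
M′(t) = 3*₁F₁(4; 11; t)/10
M′′(t) = 6*₁F₁(5; 12; t)/55
M′′′(t) = ₁F₁(6; 13; t)/22
M′′′′(t) = 3*₁F₁(7; 14; t)/143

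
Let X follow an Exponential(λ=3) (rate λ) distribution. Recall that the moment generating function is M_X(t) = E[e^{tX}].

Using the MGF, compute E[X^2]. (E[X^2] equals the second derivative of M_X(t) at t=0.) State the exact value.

M_X(t) = 3/(3 - t)
M′(t) = 3/(t^2 - 6*t + 9)
M′′(t) = -6/(t^3 - 9*t^2 + 27*t - 27)

E[X^2] = M′′(0) = 2/9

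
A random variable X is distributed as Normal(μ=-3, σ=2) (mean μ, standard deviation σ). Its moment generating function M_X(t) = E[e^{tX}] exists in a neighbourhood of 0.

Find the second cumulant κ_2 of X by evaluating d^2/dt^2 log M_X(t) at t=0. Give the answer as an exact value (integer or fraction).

κ_2 = d^2K/dt^2 |_{t=0} = 4

M_X(t) = e^(2*t^2 - 3*t)
K_X(t) = log M_X(t) = 2*t^2 - 3*t
dK/dt = 4*t - 3
d^2K/dt^2 = 4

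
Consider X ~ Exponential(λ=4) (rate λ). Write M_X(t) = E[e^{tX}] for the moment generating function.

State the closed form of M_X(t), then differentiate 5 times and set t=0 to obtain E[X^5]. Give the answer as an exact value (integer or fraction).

E[X^5] = M^(5)(0) = 15/128

M_X(t) = 4/(4 - t)
M^(5)(t) = 480/(t^6 - 24*t^5 + 240*t^4 - 1280*t^3 + 3840*t^2 - 6144*t + 4096)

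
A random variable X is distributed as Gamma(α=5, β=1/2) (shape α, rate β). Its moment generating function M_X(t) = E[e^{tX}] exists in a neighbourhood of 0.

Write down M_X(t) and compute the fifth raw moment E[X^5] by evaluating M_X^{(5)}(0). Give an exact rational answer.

M_X(t) = 1/(32*(1/2 - t)^5)
M′(t) = 10/(64*t^6 - 192*t^5 + 240*t^4 - 160*t^3 + 60*t^2 - 12*t + 1)
M′′(t) = -120/(128*t^7 - 448*t^6 + 672*t^5 - 560*t^4 + 280*t^3 - 84*t^2 + 14*t - 1)
M′′′(t) = 1680/(256*t^8 - 1024*t^7 + 1792*t^6 - 1792*t^5 + 1120*t^4 - 448*t^3 + 112*t^2 - 16*t + 1)
M′′′′(t) = -26880/(512*t^9 - 2304*t^8 + 4608*t^7 - 5376*t^6 + 4032*t^5 - 2016*t^4 + 672*t^3 - 144*t^2 + 18*t - 1)
M′′′′′(t) = 483840/(1024*t^10 - 5120*t^9 + 11520*t^8 - 15360*t^7 + 13440*t^6 - 8064*t^5 + 3360*t^4 - 960*t^3 + 180*t^2 - 20*t + 1)

E[X^5] = M′′′′′(0) = 483840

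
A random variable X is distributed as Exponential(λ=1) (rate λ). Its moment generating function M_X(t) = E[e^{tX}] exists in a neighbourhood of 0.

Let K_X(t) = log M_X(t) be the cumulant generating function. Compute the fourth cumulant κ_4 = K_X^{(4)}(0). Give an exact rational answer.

M_X(t) = 1/(1 - t)
K_X(t) = log M_X(t) = -log(1 - t)
dK/dt = -1/(t - 1)
d^2K/dt^2 = 1/(t^2 - 2*t + 1)
d^3K/dt^3 = -2/(t^3 - 3*t^2 + 3*t - 1)
d^4K/dt^4 = 6/(t^4 - 4*t^3 + 6*t^2 - 4*t + 1)

κ_4 = d^4K/dt^4 |_{t=0} = 6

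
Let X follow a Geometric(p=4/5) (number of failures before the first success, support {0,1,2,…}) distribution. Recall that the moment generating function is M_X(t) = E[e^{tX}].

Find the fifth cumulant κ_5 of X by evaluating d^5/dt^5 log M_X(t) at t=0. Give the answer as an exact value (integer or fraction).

κ_5 = D^5[K](0) = 285/128

M_X(t) = 4/(5*(1 - e^(t)/5))
K_X(t) = log M_X(t) = -log(1 - e^(t)/5) - log(5) + 2*log(2)
D^5[K](t) = (-5*e^(4*t) - 275*e^(3*t) - 1375*e^(2*t) - 625*e^(t))/(e^(5*t) - 25*e^(4*t) + 250*e^(3*t) - 1250*e^(2*t) + 3125*e^(t) - 3125)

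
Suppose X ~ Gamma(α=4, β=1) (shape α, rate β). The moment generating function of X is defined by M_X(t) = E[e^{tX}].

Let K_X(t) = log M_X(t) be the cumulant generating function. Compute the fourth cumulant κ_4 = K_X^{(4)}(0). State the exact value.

κ_4 = d^4K/dt^4 |_{t=0} = 24

M_X(t) = (1 - t)^(-4)
K_X(t) = log M_X(t) = -4*log(1 - t)
dK/dt = -4/(t - 1)
d^2K/dt^2 = 4/(t^2 - 2*t + 1)
d^3K/dt^3 = -8/(t^3 - 3*t^2 + 3*t - 1)
d^4K/dt^4 = 24/(t^4 - 4*t^3 + 6*t^2 - 4*t + 1)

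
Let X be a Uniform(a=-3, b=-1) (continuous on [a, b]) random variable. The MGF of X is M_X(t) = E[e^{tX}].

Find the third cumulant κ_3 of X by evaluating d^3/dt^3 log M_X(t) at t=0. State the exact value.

M_X(t) = (e^(-t) - e^(-3*t))/(2*t)
K_X(t) = log M_X(t) = -log(t) + log(e^(-t) - e^(-3*t)) - log(2)
K^(3)(t) = (8*t^3*e^(4*t) + 8*t^3*e^(2*t) - 2*e^(6*t) + 6*e^(4*t) - 6*e^(2*t) + 2)/(t^3*e^(6*t) - 3*t^3*e^(4*t) + 3*t^3*e^(2*t) - t^3)

κ_3 = K^(3)(0) = 0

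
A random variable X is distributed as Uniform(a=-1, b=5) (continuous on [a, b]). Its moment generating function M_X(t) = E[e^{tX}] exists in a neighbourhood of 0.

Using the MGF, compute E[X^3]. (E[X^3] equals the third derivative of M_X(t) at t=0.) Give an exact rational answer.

M_X(t) = (e^(5*t) - e^(-t))/(6*t)
D^3[M](t) = (125*t^3*e^(6*t) + t^3 - 75*t^2*e^(6*t) + 3*t^2 + 30*t*e^(6*t) + 6*t - 6*e^(6*t) + 6)*e^(-t)/(6*t^4)

E[X^3] = D^3[M](0) = 26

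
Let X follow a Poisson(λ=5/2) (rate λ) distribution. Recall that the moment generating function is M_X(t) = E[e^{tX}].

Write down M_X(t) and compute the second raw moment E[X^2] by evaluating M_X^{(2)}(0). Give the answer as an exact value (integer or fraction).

E[X^2] = D^2[M](0) = 35/4

M_X(t) = e^(5*e^(t)/2 - 5/2)
D^2[M](t) = (25*e^(2*t)*e^(5*e^(t)/2) + 10*e^(t)*e^(5*e^(t)/2))*e^(-5/2)/4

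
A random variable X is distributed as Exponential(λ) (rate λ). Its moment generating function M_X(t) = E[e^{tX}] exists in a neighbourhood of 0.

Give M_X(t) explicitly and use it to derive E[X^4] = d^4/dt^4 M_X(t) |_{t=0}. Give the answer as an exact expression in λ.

M_X(t) = λ/(λ - t)
M′(t) = λ/(λ^2 - 2*λ*t + t^2)
M′′(t) = -2*λ/(-λ^3 + 3*λ^2*t - 3*λ*t^2 + t^3)
M′′′(t) = 6*λ/(λ^4 - 4*λ^3*t + 6*λ^2*t^2 - 4*λ*t^3 + t^4)
M′′′′(t) = -24*λ/(-λ^5 + 5*λ^4*t - 10*λ^3*t^2 + 10*λ^2*t^3 - 5*λ*t^4 + t^5)

E[X^4] = M′′′′(0) = 24/λ^4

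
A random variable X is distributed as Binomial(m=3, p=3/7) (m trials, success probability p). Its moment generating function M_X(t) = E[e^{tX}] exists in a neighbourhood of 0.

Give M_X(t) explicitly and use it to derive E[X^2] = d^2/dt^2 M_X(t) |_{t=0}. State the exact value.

E[X^2] = d^2M/dt^2 |_{t=0} = 117/49

M_X(t) = (3*e^(t)/7 + 4/7)^3
dM/dt = 81*e^(3*t)/343 + 216*e^(2*t)/343 + 144*e^(t)/343
d^2M/dt^2 = 243*e^(3*t)/343 + 432*e^(2*t)/343 + 144*e^(t)/343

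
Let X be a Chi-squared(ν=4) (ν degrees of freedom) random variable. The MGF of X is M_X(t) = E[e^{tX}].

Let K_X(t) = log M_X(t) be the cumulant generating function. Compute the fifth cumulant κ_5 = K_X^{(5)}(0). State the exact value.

κ_5 = D^5[K](0) = 1536

M_X(t) = (1 - 2*t)^(-2)
K_X(t) = log M_X(t) = -2*log(1 - 2*t)
D^5[K](t) = -1536/(32*t^5 - 80*t^4 + 80*t^3 - 40*t^2 + 10*t - 1)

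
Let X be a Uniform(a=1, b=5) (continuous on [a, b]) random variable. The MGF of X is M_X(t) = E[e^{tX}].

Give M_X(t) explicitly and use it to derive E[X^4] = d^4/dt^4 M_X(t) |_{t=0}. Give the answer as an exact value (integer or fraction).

E[X^4] = d^4M/dt^4 |_{t=0} = 781/5

M_X(t) = (e^(5*t) - e^(t))/(4*t)
dM/dt = (5*t*e^(5*t) - t*e^(t) - e^(5*t) + e^(t))/(4*t^2)
d^2M/dt^2 = (25*t^2*e^(5*t) - t^2*e^(t) - 10*t*e^(5*t) + 2*t*e^(t) + 2*e^(5*t) - 2*e^(t))/(4*t^3)
d^3M/dt^3 = (125*t^3*e^(5*t) - t^3*e^(t) - 75*t^2*e^(5*t) + 3*t^2*e^(t) + 30*t*e^(5*t) - 6*t*e^(t) - 6*e^(5*t) + 6*e^(t))/(4*t^4)
d^4M/dt^4 = (625*t^4*e^(5*t) - t^4*e^(t) - 500*t^3*e^(5*t) + 4*t^3*e^(t) + 300*t^2*e^(5*t) - 12*t^2*e^(t) - 120*t*e^(5*t) + 24*t*e^(t) + 24*e^(5*t) - 24*e^(t))/(4*t^5)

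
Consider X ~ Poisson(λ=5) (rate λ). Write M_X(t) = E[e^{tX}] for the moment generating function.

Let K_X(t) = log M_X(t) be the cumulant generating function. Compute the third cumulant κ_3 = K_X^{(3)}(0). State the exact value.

κ_3 = d^3K/dt^3 |_{t=0} = 5

M_X(t) = e^(5*e^(t) - 5)
K_X(t) = log M_X(t) = 5*e^(t) - 5
dK/dt = 5*e^(t)
d^2K/dt^2 = 5*e^(t)
d^3K/dt^3 = 5*e^(t)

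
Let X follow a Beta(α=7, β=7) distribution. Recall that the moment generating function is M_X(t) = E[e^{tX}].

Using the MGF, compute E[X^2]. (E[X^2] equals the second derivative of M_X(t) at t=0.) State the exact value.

E[X^2] = D^2[M](0) = 4/15

M_X(t) = ₁F₁(7; 14; t)
D^2[M](t) = 4*₁F₁(9; 16; t)/15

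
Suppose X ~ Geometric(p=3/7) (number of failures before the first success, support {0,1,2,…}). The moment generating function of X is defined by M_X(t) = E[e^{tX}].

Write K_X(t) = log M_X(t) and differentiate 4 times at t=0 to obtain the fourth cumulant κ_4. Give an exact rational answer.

M_X(t) = 3/(7*(1 - 4*e^(t)/7))
K_X(t) = log M_X(t) = -log(1 - 4*e^(t)/7) - log(7) + log(3)
K′(t) = -4*e^(t)/(4*e^(t) - 7)
K′′(t) = 28*e^(t)/(16*e^(2*t) - 56*e^(t) + 49)
K′′′(t) = (-112*e^(2*t) - 196*e^(t))/(64*e^(3*t) - 336*e^(2*t) + 588*e^(t) - 343)
K′′′′(t) = (448*e^(3*t) + 3136*e^(2*t) + 1372*e^(t))/(256*e^(4*t) - 1792*e^(3*t) + 4704*e^(2*t) - 5488*e^(t) + 2401)

κ_4 = K′′′′(0) = 1652/27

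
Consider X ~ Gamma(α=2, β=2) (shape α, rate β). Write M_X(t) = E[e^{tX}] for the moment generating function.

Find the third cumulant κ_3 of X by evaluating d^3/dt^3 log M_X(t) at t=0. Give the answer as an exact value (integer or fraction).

κ_3 = d^3K/dt^3 |_{t=0} = 1/2

M_X(t) = 4/(2 - t)^2
K_X(t) = log M_X(t) = -2*log(2 - t) + 2*log(2)
dK/dt = -2/(t - 2)
d^2K/dt^2 = 2/(t^2 - 4*t + 4)
d^3K/dt^3 = -4/(t^3 - 6*t^2 + 12*t - 8)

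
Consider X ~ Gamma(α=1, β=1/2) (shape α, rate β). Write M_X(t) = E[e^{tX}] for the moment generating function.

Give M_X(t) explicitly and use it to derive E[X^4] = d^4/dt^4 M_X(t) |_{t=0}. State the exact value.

E[X^4] = M^(4)(0) = 384

M_X(t) = 1/(2*(1/2 - t))
M^(4)(t) = -384/(32*t^5 - 80*t^4 + 80*t^3 - 40*t^2 + 10*t - 1)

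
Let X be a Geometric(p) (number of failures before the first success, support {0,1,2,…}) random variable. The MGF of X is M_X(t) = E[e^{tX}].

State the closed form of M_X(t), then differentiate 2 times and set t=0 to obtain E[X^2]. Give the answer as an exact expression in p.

M_X(t) = p/(-(1 - p)*e^(t) + 1)
dM/dt = (-p^2*e^(t) + p*e^(t))/(p^2*e^(2*t) - 2*p*e^(2*t) + 2*p*e^(t) + e^(2*t) - 2*e^(t) + 1)

E[X^2] = d^2M/dt^2 |_{t=0} = 1 - 3/p + 2/p^2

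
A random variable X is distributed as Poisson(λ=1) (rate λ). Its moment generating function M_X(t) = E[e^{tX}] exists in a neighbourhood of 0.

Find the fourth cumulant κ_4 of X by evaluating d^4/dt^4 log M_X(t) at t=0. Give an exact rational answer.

M_X(t) = e^(e^(t) - 1)
K_X(t) = log M_X(t) = e^(t) - 1
dK/dt = e^(t)
d^2K/dt^2 = e^(t)
d^3K/dt^3 = e^(t)
d^4K/dt^4 = e^(t)

κ_4 = d^4K/dt^4 |_{t=0} = 1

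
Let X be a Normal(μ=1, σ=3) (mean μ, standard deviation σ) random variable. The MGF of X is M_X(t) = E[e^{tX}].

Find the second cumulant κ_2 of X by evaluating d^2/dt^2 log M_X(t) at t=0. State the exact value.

M_X(t) = e^(9*t^2/2 + t)
K_X(t) = log M_X(t) = 9*t^2/2 + t
dK/dt = 9*t + 1
d^2K/dt^2 = 9

κ_2 = d^2K/dt^2 |_{t=0} = 9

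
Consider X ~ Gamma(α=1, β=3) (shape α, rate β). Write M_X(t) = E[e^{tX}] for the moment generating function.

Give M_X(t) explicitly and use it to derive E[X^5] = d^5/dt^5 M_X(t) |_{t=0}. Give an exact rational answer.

M_X(t) = 3/(3 - t)
dM/dt = 3/(t^2 - 6*t + 9)
d^2M/dt^2 = -6/(t^3 - 9*t^2 + 27*t - 27)
d^3M/dt^3 = 18/(t^4 - 12*t^3 + 54*t^2 - 108*t + 81)
d^4M/dt^4 = -72/(t^5 - 15*t^4 + 90*t^3 - 270*t^2 + 405*t - 243)
d^5M/dt^5 = 360/(t^6 - 18*t^5 + 135*t^4 - 540*t^3 + 1215*t^2 - 1458*t + 729)

E[X^5] = d^5M/dt^5 |_{t=0} = 40/81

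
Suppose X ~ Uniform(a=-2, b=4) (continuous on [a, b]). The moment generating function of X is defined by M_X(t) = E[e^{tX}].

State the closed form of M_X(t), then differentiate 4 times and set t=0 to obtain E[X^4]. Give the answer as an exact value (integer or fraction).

M_X(t) = (e^(4*t) - e^(-2*t))/(6*t)
dM/dt = (4*t*e^(6*t) + 2*t - e^(6*t) + 1)*e^(-2*t)/(6*t^2)
d^2M/dt^2 = (8*t^2*e^(6*t) - 2*t^2 - 4*t*e^(6*t) - 2*t + e^(6*t) - 1)*e^(-2*t)/(3*t^3)
d^3M/dt^3 = (32*t^3*e^(6*t) + 4*t^3 - 24*t^2*e^(6*t) + 6*t^2 + 12*t*e^(6*t) + 6*t - 3*e^(6*t) + 3)*e^(-2*t)/(3*t^4)
d^4M/dt^4 = (128*t^4*e^(6*t) - 8*t^4 - 128*t^3*e^(6*t) - 16*t^3 + 96*t^2*e^(6*t) - 24*t^2 - 48*t*e^(6*t) - 24*t + 12*e^(6*t) - 12)*e^(-2*t)/(3*t^5)

E[X^4] = d^4M/dt^4 |_{t=0} = 176/5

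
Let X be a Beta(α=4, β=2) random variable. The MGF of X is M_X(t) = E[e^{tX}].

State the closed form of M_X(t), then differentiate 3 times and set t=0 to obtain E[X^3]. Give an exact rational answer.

E[X^3] = M′′′(0) = 5/14

M_X(t) = ₁F₁(4; 6; t)
M′(t) = 2*₁F₁(5; 7; t)/3
M′′(t) = 10*₁F₁(6; 8; t)/21
M′′′(t) = 5*₁F₁(7; 9; t)/14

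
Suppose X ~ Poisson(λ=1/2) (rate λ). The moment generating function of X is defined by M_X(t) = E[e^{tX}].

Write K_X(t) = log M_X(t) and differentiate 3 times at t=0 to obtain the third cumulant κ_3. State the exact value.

M_X(t) = e^(e^(t)/2 - 1/2)
K_X(t) = log M_X(t) = e^(t)/2 - 1/2
K′(t) = e^(t)/2
K′′(t) = e^(t)/2
K′′′(t) = e^(t)/2

κ_3 = K′′′(0) = 1/2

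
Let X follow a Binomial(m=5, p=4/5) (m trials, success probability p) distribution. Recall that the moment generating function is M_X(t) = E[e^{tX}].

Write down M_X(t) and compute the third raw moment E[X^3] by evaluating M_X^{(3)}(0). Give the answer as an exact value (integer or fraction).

E[X^3] = d^3M/dt^3 |_{t=0} = 1828/25

M_X(t) = (4*e^(t)/5 + 1/5)^5
dM/dt = 1024*e^(5*t)/625 + 1024*e^(4*t)/625 + 384*e^(3*t)/625 + 64*e^(2*t)/625 + 4*e^(t)/625
d^2M/dt^2 = 1024*e^(5*t)/125 + 4096*e^(4*t)/625 + 1152*e^(3*t)/625 + 128*e^(2*t)/625 + 4*e^(t)/625
d^3M/dt^3 = 1024*e^(5*t)/25 + 16384*e^(4*t)/625 + 3456*e^(3*t)/625 + 256*e^(2*t)/625 + 4*e^(t)/625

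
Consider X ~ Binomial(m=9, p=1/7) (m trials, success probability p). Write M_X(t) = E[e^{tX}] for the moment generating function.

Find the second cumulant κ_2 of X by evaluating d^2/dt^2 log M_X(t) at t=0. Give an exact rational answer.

M_X(t) = (e^(t)/7 + 6/7)^9
K_X(t) = log M_X(t) = 9*log(e^(t)/7 + 6/7)
K^(2)(t) = 54*e^(t)/(e^(2*t) + 12*e^(t) + 36)

κ_2 = K^(2)(0) = 54/49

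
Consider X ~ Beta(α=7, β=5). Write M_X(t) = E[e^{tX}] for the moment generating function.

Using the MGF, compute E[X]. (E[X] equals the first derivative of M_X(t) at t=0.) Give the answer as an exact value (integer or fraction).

M_X(t) = ₁F₁(7; 12; t)
M^(1)(t) = 7*₁F₁(8; 13; t)/12

E[X] = M^(1)(0) = 7/12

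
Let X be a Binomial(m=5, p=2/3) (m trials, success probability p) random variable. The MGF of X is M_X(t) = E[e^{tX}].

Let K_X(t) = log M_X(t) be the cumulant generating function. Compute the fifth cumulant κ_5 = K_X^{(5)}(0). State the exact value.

κ_5 = D^5[K](0) = 50/81

M_X(t) = (2*e^(t)/3 + 1/3)^5
K_X(t) = log M_X(t) = 5*log(2*e^(t)/3 + 1/3)
D^5[K](t) = (-80*e^(4*t) + 440*e^(3*t) - 220*e^(2*t) + 10*e^(t))/(32*e^(5*t) + 80*e^(4*t) + 80*e^(3*t) + 40*e^(2*t) + 10*e^(t) + 1)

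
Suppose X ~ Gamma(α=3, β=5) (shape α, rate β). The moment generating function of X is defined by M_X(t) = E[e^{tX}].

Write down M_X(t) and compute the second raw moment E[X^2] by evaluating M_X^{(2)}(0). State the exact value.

E[X^2] = D^2[M](0) = 12/25

M_X(t) = 125/(5 - t)^3
D^2[M](t) = -1500/(t^5 - 25*t^4 + 250*t^3 - 1250*t^2 + 3125*t - 3125)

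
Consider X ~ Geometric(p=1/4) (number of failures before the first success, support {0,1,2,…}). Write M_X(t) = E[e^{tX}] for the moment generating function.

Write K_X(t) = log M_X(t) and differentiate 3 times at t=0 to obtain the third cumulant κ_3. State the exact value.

κ_3 = K^(3)(0) = 84

M_X(t) = 1/(4*(1 - 3*e^(t)/4))
K_X(t) = log M_X(t) = -log(1 - 3*e^(t)/4) - 2*log(2)
K^(3)(t) = (-36*e^(2*t) - 48*e^(t))/(27*e^(3*t) - 108*e^(2*t) + 144*e^(t) - 64)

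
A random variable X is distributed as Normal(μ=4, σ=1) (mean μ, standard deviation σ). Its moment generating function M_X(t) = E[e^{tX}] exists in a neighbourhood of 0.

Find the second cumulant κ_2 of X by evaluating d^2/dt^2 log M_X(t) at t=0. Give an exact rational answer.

M_X(t) = e^(t^2/2 + 4*t)
K_X(t) = log M_X(t) = t^2/2 + 4*t
K^(2)(t) = 1

κ_2 = K^(2)(0) = 1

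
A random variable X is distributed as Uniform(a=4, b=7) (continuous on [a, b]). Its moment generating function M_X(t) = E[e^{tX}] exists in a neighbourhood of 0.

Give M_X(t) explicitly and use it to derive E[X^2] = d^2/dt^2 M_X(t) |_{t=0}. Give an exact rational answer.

M_X(t) = (e^(7*t) - e^(4*t))/(3*t)
dM/dt = (7*t*e^(7*t) - 4*t*e^(4*t) - e^(7*t) + e^(4*t))/(3*t^2)
d^2M/dt^2 = (49*t^2*e^(7*t) - 16*t^2*e^(4*t) - 14*t*e^(7*t) + 8*t*e^(4*t) + 2*e^(7*t) - 2*e^(4*t))/(3*t^3)

E[X^2] = d^2M/dt^2 |_{t=0} = 31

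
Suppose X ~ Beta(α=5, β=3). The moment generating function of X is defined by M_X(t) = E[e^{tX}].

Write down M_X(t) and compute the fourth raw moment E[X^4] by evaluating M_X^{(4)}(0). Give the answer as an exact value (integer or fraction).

E[X^4] = M′′′′(0) = 7/33

M_X(t) = ₁F₁(5; 8; t)
M′(t) = 5*₁F₁(6; 9; t)/8
M′′(t) = 5*₁F₁(7; 10; t)/12
M′′′(t) = 7*₁F₁(8; 11; t)/24
M′′′′(t) = 7*₁F₁(9; 12; t)/33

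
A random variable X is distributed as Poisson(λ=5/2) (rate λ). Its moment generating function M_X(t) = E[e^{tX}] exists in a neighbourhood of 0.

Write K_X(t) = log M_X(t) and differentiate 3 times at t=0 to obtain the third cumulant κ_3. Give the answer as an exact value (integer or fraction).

M_X(t) = e^(5*e^(t)/2 - 5/2)
K_X(t) = log M_X(t) = 5*e^(t)/2 - 5/2
dK/dt = 5*e^(t)/2
d^2K/dt^2 = 5*e^(t)/2
d^3K/dt^3 = 5*e^(t)/2

κ_3 = d^3K/dt^3 |_{t=0} = 5/2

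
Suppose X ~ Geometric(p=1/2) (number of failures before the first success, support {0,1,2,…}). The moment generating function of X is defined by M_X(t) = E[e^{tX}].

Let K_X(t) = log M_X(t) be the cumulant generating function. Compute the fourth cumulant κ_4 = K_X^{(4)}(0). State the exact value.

κ_4 = d^4K/dt^4 |_{t=0} = 26

M_X(t) = 1/(2*(1 - e^(t)/2))
K_X(t) = log M_X(t) = -log(1 - e^(t)/2) - log(2)
dK/dt = -e^(t)/(e^(t) - 2)
d^2K/dt^2 = 2*e^(t)/(e^(2*t) - 4*e^(t) + 4)
d^3K/dt^3 = (-2*e^(2*t) - 4*e^(t))/(e^(3*t) - 6*e^(2*t) + 12*e^(t) - 8)
d^4K/dt^4 = (2*e^(3*t) + 16*e^(2*t) + 8*e^(t))/(e^(4*t) - 8*e^(3*t) + 24*e^(2*t) - 32*e^(t) + 16)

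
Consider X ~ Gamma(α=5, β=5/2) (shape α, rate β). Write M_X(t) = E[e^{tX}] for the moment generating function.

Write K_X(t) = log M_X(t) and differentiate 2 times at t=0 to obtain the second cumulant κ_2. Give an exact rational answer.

M_X(t) = 3125/(32*(5/2 - t)^5)
K_X(t) = log M_X(t) = -5*log(5/2 - t) - 5*log(2) + 5*log(5)
K^(2)(t) = 20/(4*t^2 - 20*t + 25)

κ_2 = K^(2)(0) = 4/5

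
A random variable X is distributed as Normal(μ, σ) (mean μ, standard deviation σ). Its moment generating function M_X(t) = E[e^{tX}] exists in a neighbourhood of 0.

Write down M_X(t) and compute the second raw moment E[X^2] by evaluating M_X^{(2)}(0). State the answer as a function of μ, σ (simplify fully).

E[X^2] = M^(2)(0) = μ^2 + σ^2

M_X(t) = e^(μ*t + σ^2*t^2/2)
M^(2)(t) = μ^2*e^(μ*t)*e^(σ^2*t^2/2) + 2*μ*σ^2*t*e^(μ*t)*e^(σ^2*t^2/2) + σ^4*t^2*e^(μ*t)*e^(σ^2*t^2/2) + σ^2*e^(μ*t)*e^(σ^2*t^2/2)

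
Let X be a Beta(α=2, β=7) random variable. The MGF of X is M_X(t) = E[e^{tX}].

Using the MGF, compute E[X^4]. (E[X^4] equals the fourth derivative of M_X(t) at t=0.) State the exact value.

M_X(t) = ₁F₁(2; 9; t)
dM/dt = 2*₁F₁(3; 10; t)/9
d^2M/dt^2 = ₁F₁(4; 11; t)/15
d^3M/dt^3 = 4*₁F₁(5; 12; t)/165
d^4M/dt^4 = ₁F₁(6; 13; t)/99

E[X^4] = d^4M/dt^4 |_{t=0} = 1/99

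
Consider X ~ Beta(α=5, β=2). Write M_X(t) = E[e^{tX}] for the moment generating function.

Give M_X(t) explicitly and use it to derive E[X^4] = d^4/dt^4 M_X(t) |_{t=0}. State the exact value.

E[X^4] = M^(4)(0) = 1/3

M_X(t) = ₁F₁(5; 7; t)
M^(4)(t) = ₁F₁(9; 11; t)/3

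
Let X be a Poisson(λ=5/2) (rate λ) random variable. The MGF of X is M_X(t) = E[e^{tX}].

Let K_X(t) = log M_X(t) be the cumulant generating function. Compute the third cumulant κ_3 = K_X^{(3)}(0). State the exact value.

M_X(t) = e^(5*e^(t)/2 - 5/2)
K_X(t) = log M_X(t) = 5*e^(t)/2 - 5/2
K′(t) = 5*e^(t)/2
K′′(t) = 5*e^(t)/2
K′′′(t) = 5*e^(t)/2

κ_3 = K′′′(0) = 5/2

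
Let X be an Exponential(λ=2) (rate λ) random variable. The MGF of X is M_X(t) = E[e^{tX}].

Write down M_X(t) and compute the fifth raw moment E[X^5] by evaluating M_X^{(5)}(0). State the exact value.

E[X^5] = M^(5)(0) = 15/4

M_X(t) = 2/(2 - t)
M^(5)(t) = 240/(t^6 - 12*t^5 + 60*t^4 - 160*t^3 + 240*t^2 - 192*t + 64)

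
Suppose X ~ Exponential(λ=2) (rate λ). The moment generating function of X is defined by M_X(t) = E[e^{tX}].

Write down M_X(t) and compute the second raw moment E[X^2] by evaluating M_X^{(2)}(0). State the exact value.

M_X(t) = 2/(2 - t)
dM/dt = 2/(t^2 - 4*t + 4)
d^2M/dt^2 = -4/(t^3 - 6*t^2 + 12*t - 8)

E[X^2] = d^2M/dt^2 |_{t=0} = 1/2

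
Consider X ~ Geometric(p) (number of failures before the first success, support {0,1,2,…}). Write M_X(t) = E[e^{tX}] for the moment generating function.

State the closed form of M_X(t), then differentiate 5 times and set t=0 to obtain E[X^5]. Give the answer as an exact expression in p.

M_X(t) = p/(-(1 - p)*e^(t) + 1)
M′(t) = (-p^2*e^(t) + p*e^(t))/(p^2*e^(2*t) - 2*p*e^(2*t) + 2*p*e^(t) + e^(2*t) - 2*e^(t) + 1)

E[X^5] = M′′′′′(0) = -1 + 31/p - 180/p^2 + 390/p^3 - 360/p^4 + 120/p^5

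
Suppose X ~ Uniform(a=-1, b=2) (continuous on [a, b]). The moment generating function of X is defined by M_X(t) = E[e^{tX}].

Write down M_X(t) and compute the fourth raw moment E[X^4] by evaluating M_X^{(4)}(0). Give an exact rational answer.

E[X^4] = D^4[M](0) = 11/5

M_X(t) = (e^(2*t) - e^(-t))/(3*t)
D^4[M](t) = (16*t^4*e^(3*t) - t^4 - 32*t^3*e^(3*t) - 4*t^3 + 48*t^2*e^(3*t) - 12*t^2 - 48*t*e^(3*t) - 24*t + 24*e^(3*t) - 24)*e^(-t)/(3*t^5)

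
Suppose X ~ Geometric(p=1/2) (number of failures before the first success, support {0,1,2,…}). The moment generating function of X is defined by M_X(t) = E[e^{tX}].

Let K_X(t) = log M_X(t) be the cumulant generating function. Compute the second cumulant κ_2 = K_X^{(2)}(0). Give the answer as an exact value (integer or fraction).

κ_2 = d^2K/dt^2 |_{t=0} = 2

M_X(t) = 1/(2*(1 - e^(t)/2))
K_X(t) = log M_X(t) = -log(1 - e^(t)/2) - log(2)
dK/dt = -e^(t)/(e^(t) - 2)
d^2K/dt^2 = 2*e^(t)/(e^(2*t) - 4*e^(t) + 4)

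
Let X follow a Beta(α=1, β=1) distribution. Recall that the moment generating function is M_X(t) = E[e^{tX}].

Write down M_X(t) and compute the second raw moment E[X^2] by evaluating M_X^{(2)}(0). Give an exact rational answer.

E[X^2] = d^2M/dt^2 |_{t=0} = 1/3

M_X(t) = ₁F₁(1; 2; t)
dM/dt = ₁F₁(2; 3; t)/2
d^2M/dt^2 = ₁F₁(3; 4; t)/3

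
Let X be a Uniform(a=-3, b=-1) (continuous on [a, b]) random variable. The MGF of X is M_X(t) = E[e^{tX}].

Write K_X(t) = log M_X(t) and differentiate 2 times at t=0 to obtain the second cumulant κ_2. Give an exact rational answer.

M_X(t) = (e^(-t) - e^(-3*t))/(2*t)
K_X(t) = log M_X(t) = -log(t) + log(e^(-t) - e^(-3*t)) - log(2)
K′(t) = (-t*e^(2*t) + 3*t - e^(2*t) + 1)/(t*e^(2*t) - t)
K′′(t) = (-4*t^2*e^(2*t) + e^(4*t) - 2*e^(2*t) + 1)/(t^2*e^(4*t) - 2*t^2*e^(2*t) + t^2)

κ_2 = K′′(0) = 1/3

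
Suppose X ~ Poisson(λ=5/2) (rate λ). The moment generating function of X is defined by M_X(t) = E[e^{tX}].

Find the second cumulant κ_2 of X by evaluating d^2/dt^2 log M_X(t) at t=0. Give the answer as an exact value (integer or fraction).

M_X(t) = e^(5*e^(t)/2 - 5/2)
K_X(t) = log M_X(t) = 5*e^(t)/2 - 5/2
dK/dt = 5*e^(t)/2
d^2K/dt^2 = 5*e^(t)/2

κ_2 = d^2K/dt^2 |_{t=0} = 5/2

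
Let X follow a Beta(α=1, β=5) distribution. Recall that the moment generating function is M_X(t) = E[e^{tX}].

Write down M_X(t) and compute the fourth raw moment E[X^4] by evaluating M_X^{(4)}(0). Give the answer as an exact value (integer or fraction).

E[X^4] = D^4[M](0) = 1/126

M_X(t) = ₁F₁(1; 6; t)
D^4[M](t) = ₁F₁(5; 10; t)/126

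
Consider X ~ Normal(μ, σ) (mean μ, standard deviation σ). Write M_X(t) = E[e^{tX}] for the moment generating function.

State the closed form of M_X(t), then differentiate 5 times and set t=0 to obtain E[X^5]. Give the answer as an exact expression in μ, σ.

E[X^5] = d^5M/dt^5 |_{t=0} = μ*(μ^4 + 10*μ^2*σ^2 + 15*σ^4)

M_X(t) = e^(μ*t + σ^2*t^2/2)
dM/dt = μ*e^(μ*t)*e^(σ^2*t^2/2) + σ^2*t*e^(μ*t)*e^(σ^2*t^2/2)
d^2M/dt^2 = μ^2*e^(μ*t)*e^(σ^2*t^2/2) + 2*μ*σ^2*t*e^(μ*t)*e^(σ^2*t^2/2) + σ^4*t^2*e^(μ*t)*e^(σ^2*t^2/2) + σ^2*e^(μ*t)*e^(σ^2*t^2/2)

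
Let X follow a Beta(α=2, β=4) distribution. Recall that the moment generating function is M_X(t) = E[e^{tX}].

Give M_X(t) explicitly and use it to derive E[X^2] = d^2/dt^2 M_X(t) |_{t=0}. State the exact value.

E[X^2] = M′′(0) = 1/7

M_X(t) = ₁F₁(2; 6; t)
M′(t) = ₁F₁(3; 7; t)/3
M′′(t) = ₁F₁(4; 8; t)/7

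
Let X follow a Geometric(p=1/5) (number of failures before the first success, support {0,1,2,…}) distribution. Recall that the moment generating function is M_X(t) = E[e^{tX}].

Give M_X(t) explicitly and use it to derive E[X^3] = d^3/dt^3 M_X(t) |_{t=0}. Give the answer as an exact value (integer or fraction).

M_X(t) = 1/(5*(1 - 4*e^(t)/5))
dM/dt = 4*e^(t)/(16*e^(2*t) - 40*e^(t) + 25)
d^2M/dt^2 = (-16*e^(2*t) - 20*e^(t))/(64*e^(3*t) - 240*e^(2*t) + 300*e^(t) - 125)
d^3M/dt^3 = (64*e^(3*t) + 320*e^(2*t) + 100*e^(t))/(256*e^(4*t) - 1280*e^(3*t) + 2400*e^(2*t) - 2000*e^(t) + 625)

E[X^3] = d^3M/dt^3 |_{t=0} = 484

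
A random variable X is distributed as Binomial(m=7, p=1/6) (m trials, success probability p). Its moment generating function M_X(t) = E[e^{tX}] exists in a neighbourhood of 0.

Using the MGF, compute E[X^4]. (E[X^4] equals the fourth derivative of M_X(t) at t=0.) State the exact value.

M_X(t) = (e^(t)/6 + 5/6)^7
D^4[M](t) = 2401*e^(7*t)/279936 + 35*e^(6*t)/216 + 109375*e^(5*t)/93312 + 8750*e^(4*t)/2187 + 21875*e^(3*t)/3456 + 21875*e^(2*t)/5832 + 109375*e^(t)/279936

E[X^4] = D^4[M](0) = 427/27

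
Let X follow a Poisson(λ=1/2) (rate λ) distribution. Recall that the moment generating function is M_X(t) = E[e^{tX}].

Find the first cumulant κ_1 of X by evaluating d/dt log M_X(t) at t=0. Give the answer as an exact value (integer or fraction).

M_X(t) = e^(e^(t)/2 - 1/2)
K_X(t) = log M_X(t) = e^(t)/2 - 1/2
K′(t) = e^(t)/2

κ_1 = K′(0) = 1/2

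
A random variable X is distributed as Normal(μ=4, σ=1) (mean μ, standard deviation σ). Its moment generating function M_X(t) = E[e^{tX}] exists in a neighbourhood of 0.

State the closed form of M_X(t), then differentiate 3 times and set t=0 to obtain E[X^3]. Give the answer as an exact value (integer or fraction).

M_X(t) = e^(t^2/2 + 4*t)
dM/dt = t*e^(4*t)*e^(t^2/2) + 4*e^(4*t)*e^(t^2/2)
d^2M/dt^2 = t^2*e^(4*t)*e^(t^2/2) + 8*t*e^(4*t)*e^(t^2/2) + 17*e^(4*t)*e^(t^2/2)
d^3M/dt^3 = t^3*e^(4*t)*e^(t^2/2) + 12*t^2*e^(4*t)*e^(t^2/2) + 51*t*e^(4*t)*e^(t^2/2) + 76*e^(4*t)*e^(t^2/2)

E[X^3] = d^3M/dt^3 |_{t=0} = 76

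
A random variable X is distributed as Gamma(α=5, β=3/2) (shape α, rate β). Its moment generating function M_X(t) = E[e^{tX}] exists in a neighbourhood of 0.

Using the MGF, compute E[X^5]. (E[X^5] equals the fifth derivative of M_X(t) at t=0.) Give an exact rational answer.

M_X(t) = 243/(32*(3/2 - t)^5)
M^(5)(t) = 117573120/(1024*t^10 - 15360*t^9 + 103680*t^8 - 414720*t^7 + 1088640*t^6 - 1959552*t^5 + 2449440*t^4 - 2099520*t^3 + 1180980*t^2 - 393660*t + 59049)

E[X^5] = M^(5)(0) = 17920/9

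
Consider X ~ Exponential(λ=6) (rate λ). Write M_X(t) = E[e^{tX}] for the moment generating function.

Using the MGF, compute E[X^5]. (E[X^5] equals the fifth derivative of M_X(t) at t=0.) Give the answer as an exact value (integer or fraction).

E[X^5] = d^5M/dt^5 |_{t=0} = 5/324

M_X(t) = 6/(6 - t)
dM/dt = 6/(t^2 - 12*t + 36)
d^2M/dt^2 = -12/(t^3 - 18*t^2 + 108*t - 216)
d^3M/dt^3 = 36/(t^4 - 24*t^3 + 216*t^2 - 864*t + 1296)
d^4M/dt^4 = -144/(t^5 - 30*t^4 + 360*t^3 - 2160*t^2 + 6480*t - 7776)
d^5M/dt^5 = 720/(t^6 - 36*t^5 + 540*t^4 - 4320*t^3 + 19440*t^2 - 46656*t + 46656)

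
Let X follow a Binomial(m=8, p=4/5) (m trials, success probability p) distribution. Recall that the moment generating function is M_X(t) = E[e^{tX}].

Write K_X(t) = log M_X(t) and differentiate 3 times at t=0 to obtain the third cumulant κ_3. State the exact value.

M_X(t) = (4*e^(t)/5 + 1/5)^8
K_X(t) = log M_X(t) = 8*log(4*e^(t)/5 + 1/5)
D^3[K](t) = (-128*e^(2*t) + 32*e^(t))/(64*e^(3*t) + 48*e^(2*t) + 12*e^(t) + 1)

κ_3 = D^3[K](0) = -96/125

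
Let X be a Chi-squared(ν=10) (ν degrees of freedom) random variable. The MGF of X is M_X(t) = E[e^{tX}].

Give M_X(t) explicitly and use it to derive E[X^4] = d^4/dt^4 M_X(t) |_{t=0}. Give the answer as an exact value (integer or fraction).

M_X(t) = (1 - 2*t)^(-5)
M′(t) = 10/(64*t^6 - 192*t^5 + 240*t^4 - 160*t^3 + 60*t^2 - 12*t + 1)
M′′(t) = -120/(128*t^7 - 448*t^6 + 672*t^5 - 560*t^4 + 280*t^3 - 84*t^2 + 14*t - 1)
M′′′(t) = 1680/(256*t^8 - 1024*t^7 + 1792*t^6 - 1792*t^5 + 1120*t^4 - 448*t^3 + 112*t^2 - 16*t + 1)
M′′′′(t) = -26880/(512*t^9 - 2304*t^8 + 4608*t^7 - 5376*t^6 + 4032*t^5 - 2016*t^4 + 672*t^3 - 144*t^2 + 18*t - 1)

E[X^4] = M′′′′(0) = 26880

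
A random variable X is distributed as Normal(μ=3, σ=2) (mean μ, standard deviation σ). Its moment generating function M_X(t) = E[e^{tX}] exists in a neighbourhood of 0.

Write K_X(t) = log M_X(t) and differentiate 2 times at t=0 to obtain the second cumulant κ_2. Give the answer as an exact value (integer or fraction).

κ_2 = K^(2)(0) = 4

M_X(t) = e^(2*t^2 + 3*t)
K_X(t) = log M_X(t) = 2*t^2 + 3*t
K^(2)(t) = 4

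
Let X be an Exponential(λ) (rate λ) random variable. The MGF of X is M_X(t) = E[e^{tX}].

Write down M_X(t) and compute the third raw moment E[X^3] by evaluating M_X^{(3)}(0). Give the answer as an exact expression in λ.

M_X(t) = λ/(λ - t)
dM/dt = λ/(λ^2 - 2*λ*t + t^2)
d^2M/dt^2 = -2*λ/(-λ^3 + 3*λ^2*t - 3*λ*t^2 + t^3)
d^3M/dt^3 = 6*λ/(λ^4 - 4*λ^3*t + 6*λ^2*t^2 - 4*λ*t^3 + t^4)

E[X^3] = d^3M/dt^3 |_{t=0} = 6/λ^3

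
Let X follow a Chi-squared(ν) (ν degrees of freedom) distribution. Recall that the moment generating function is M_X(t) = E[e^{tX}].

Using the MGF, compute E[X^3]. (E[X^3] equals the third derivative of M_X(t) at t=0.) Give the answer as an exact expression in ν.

M_X(t) = (1 - 2*t)^(-ν/2)
D^3[M](t) = (-ν^3 - 6*ν^2 - 8*ν)/(8*t^3*(1 - 2*t)^(ν/2) - 12*t^2*(1 - 2*t)^(ν/2) + 6*t*(1 - 2*t)^(ν/2) - (1 - 2*t)^(ν/2))

E[X^3] = D^3[M](0) = ν*(ν^2 + 6*ν + 8)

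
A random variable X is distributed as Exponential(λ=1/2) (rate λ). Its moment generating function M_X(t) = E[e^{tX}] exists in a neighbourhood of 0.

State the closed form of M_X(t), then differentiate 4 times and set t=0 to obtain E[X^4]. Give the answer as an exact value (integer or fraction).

M_X(t) = 1/(2*(1/2 - t))
dM/dt = 2/(4*t^2 - 4*t + 1)
d^2M/dt^2 = -8/(8*t^3 - 12*t^2 + 6*t - 1)
d^3M/dt^3 = 48/(16*t^4 - 32*t^3 + 24*t^2 - 8*t + 1)
d^4M/dt^4 = -384/(32*t^5 - 80*t^4 + 80*t^3 - 40*t^2 + 10*t - 1)

E[X^4] = d^4M/dt^4 |_{t=0} = 384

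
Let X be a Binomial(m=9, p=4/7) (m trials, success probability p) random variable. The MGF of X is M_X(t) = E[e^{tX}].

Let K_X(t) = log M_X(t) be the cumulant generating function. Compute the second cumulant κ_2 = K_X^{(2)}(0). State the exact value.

M_X(t) = (4*e^(t)/7 + 3/7)^9
K_X(t) = log M_X(t) = 9*log(4*e^(t)/7 + 3/7)
dK/dt = 36*e^(t)/(4*e^(t) + 3)
d^2K/dt^2 = 108*e^(t)/(16*e^(2*t) + 24*e^(t) + 9)

κ_2 = d^2K/dt^2 |_{t=0} = 108/49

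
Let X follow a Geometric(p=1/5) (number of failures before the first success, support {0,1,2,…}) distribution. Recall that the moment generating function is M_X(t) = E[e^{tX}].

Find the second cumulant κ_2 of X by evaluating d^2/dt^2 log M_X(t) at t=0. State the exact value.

M_X(t) = 1/(5*(1 - 4*e^(t)/5))
K_X(t) = log M_X(t) = -log(1 - 4*e^(t)/5) - log(5)
K′(t) = -4*e^(t)/(4*e^(t) - 5)
K′′(t) = 20*e^(t)/(16*e^(2*t) - 40*e^(t) + 25)

κ_2 = K′′(0) = 20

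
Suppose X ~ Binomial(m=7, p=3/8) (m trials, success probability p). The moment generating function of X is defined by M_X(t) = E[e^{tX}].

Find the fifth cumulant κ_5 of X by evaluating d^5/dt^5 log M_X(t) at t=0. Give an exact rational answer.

κ_5 = D^5[K](0) = -3045/4096

M_X(t) = (3*e^(t)/8 + 5/8)^7
K_X(t) = log M_X(t) = 7*log(3*e^(t)/8 + 5/8)
D^5[K](t) = (-2835*e^(4*t) + 51975*e^(3*t) - 86625*e^(2*t) + 13125*e^(t))/(243*e^(5*t) + 2025*e^(4*t) + 6750*e^(3*t) + 11250*e^(2*t) + 9375*e^(t) + 3125)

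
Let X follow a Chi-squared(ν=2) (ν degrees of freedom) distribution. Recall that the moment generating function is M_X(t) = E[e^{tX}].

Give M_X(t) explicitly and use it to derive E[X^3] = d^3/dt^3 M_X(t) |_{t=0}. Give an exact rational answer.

M_X(t) = 1/(1 - 2*t)
M^(3)(t) = 48/(16*t^4 - 32*t^3 + 24*t^2 - 8*t + 1)

E[X^3] = M^(3)(0) = 48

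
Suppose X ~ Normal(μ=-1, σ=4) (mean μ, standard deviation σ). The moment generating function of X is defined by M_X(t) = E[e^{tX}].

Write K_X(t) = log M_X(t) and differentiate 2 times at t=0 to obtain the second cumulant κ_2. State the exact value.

κ_2 = K^(2)(0) = 16

M_X(t) = e^(8*t^2 - t)
K_X(t) = log M_X(t) = 8*t^2 - t
K^(2)(t) = 16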